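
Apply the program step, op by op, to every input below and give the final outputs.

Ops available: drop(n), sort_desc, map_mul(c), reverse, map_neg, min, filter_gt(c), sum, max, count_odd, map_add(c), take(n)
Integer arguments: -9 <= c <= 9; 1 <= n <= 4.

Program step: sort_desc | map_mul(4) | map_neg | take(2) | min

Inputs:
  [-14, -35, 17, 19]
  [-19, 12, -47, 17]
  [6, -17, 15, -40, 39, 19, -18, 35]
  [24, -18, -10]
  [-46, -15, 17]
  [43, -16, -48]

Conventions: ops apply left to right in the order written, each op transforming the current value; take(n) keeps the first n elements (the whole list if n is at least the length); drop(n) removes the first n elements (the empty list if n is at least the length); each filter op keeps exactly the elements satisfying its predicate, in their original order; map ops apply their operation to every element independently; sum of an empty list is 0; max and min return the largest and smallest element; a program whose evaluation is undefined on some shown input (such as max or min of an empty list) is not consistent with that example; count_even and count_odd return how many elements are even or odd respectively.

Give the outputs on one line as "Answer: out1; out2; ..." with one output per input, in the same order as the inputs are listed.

-76; -68; -156; -96; -68; -172

Execution, op by op:
  [-14, -35, 17, 19] -> [19, 17, -14, -35] -> [76, 68, -56, -140] -> [-76, -68, 56, 140] -> [-76, -68] -> -76
  [-19, 12, -47, 17] -> [17, 12, -19, -47] -> [68, 48, -76, -188] -> [-68, -48, 76, 188] -> [-68, -48] -> -68
  [6, -17, 15, -40, 39, 19, -18, 35] -> [39, 35, 19, 15, 6, -17, -18, -40] -> [156, 140, 76, 60, 24, -68, -72, -160] -> [-156, -140, -76, -60, -24, 68, 72, 160] -> [-156, -140] -> -156
  [24, -18, -10] -> [24, -10, -18] -> [96, -40, -72] -> [-96, 40, 72] -> [-96, 40] -> -96
  [-46, -15, 17] -> [17, -15, -46] -> [68, -60, -184] -> [-68, 60, 184] -> [-68, 60] -> -68
  [43, -16, -48] -> [43, -16, -48] -> [172, -64, -192] -> [-172, 64, 192] -> [-172, 64] -> -172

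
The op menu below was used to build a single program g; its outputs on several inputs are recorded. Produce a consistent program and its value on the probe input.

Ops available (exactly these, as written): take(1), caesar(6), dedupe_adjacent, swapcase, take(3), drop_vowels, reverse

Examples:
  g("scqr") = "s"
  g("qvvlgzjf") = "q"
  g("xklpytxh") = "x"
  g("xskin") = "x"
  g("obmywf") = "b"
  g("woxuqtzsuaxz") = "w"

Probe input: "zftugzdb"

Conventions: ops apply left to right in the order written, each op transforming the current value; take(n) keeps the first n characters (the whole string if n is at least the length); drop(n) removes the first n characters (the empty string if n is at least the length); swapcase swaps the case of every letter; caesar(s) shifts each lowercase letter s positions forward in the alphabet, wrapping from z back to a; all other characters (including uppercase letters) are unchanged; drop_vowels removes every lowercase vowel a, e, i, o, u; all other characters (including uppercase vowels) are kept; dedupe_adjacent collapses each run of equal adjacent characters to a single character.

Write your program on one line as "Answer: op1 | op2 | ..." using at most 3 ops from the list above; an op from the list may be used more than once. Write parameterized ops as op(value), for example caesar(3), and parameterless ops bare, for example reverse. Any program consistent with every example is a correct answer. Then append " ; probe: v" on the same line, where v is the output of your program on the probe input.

dedupe_adjacent | drop_vowels | take(1) ; probe: "z"

Check, running the answer program on each example:
  "scqr" -> "scqr" -> "scqr" -> "s"
  "qvvlgzjf" -> "qvlgzjf" -> "qvlgzjf" -> "q"
  "xklpytxh" -> "xklpytxh" -> "xklpytxh" -> "x"
  "xskin" -> "xskin" -> "xskn" -> "x"
  "obmywf" -> "obmywf" -> "bmywf" -> "b"
  "woxuqtzsuaxz" -> "woxuqtzsuaxz" -> "wxqtzsxz" -> "w"
  probe: "zftugzdb" -> "zftugzdb" -> "zftgzdb" -> "z"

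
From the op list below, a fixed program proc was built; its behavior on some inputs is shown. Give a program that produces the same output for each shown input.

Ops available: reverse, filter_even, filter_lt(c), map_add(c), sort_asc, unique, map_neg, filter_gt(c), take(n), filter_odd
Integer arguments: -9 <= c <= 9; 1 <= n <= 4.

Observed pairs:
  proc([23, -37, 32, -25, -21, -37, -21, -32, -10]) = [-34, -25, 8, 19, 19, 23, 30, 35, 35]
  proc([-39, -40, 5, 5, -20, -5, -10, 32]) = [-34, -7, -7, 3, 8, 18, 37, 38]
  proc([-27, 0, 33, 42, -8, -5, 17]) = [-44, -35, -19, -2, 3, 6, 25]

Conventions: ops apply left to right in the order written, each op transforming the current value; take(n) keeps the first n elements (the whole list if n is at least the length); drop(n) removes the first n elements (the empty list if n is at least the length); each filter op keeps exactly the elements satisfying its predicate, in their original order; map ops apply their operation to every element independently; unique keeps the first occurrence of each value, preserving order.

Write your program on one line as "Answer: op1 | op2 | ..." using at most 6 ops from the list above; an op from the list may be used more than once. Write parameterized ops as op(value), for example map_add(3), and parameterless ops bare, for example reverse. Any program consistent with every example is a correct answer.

reverse | sort_asc | map_add(2) | reverse | map_neg

Check, running the answer program on each example:
  [23, -37, 32, -25, -21, -37, -21, -32, -10] -> [-10, -32, -21, -37, -21, -25, 32, -37, 23] -> [-37, -37, -32, -25, -21, -21, -10, 23, 32] -> [-35, -35, -30, -23, -19, -19, -8, 25, 34] -> [34, 25, -8, -19, -19, -23, -30, -35, -35] -> [-34, -25, 8, 19, 19, 23, 30, 35, 35]
  [-39, -40, 5, 5, -20, -5, -10, 32] -> [32, -10, -5, -20, 5, 5, -40, -39] -> [-40, -39, -20, -10, -5, 5, 5, 32] -> [-38, -37, -18, -8, -3, 7, 7, 34] -> [34, 7, 7, -3, -8, -18, -37, -38] -> [-34, -7, -7, 3, 8, 18, 37, 38]
  [-27, 0, 33, 42, -8, -5, 17] -> [17, -5, -8, 42, 33, 0, -27] -> [-27, -8, -5, 0, 17, 33, 42] -> [-25, -6, -3, 2, 19, 35, 44] -> [44, 35, 19, 2, -3, -6, -25] -> [-44, -35, -19, -2, 3, 6, 25]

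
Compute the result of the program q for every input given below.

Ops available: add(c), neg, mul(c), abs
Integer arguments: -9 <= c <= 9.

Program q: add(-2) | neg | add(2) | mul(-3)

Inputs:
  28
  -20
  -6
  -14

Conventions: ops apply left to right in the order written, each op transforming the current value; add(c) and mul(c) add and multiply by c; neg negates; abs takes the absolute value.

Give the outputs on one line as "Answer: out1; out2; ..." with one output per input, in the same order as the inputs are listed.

Execution, op by op:
  28 -> 26 -> -26 -> -24 -> 72
  -20 -> -22 -> 22 -> 24 -> -72
  -6 -> -8 -> 8 -> 10 -> -30
  -14 -> -16 -> 16 -> 18 -> -54

72; -72; -30; -54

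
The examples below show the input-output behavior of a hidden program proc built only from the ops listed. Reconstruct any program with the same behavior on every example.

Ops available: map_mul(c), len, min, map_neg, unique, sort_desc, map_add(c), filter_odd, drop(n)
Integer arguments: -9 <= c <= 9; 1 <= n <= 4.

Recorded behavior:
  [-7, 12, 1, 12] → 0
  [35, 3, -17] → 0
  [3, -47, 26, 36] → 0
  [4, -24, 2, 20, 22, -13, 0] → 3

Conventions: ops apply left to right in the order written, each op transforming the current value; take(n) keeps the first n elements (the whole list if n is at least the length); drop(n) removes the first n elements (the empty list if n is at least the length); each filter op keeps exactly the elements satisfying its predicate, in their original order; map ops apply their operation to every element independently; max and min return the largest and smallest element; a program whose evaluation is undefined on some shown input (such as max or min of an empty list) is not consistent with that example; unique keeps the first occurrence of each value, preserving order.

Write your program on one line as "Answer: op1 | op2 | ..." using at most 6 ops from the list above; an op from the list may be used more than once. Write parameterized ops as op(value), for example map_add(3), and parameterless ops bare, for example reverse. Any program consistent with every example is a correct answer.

drop(4) | map_neg | map_add(1) | map_add(8) | map_neg | len

Check, running the answer program on each example:
  [-7, 12, 1, 12] -> [] -> [] -> [] -> [] -> [] -> 0
  [35, 3, -17] -> [] -> [] -> [] -> [] -> [] -> 0
  [3, -47, 26, 36] -> [] -> [] -> [] -> [] -> [] -> 0
  [4, -24, 2, 20, 22, -13, 0] -> [22, -13, 0] -> [-22, 13, 0] -> [-21, 14, 1] -> [-13, 22, 9] -> [13, -22, -9] -> 3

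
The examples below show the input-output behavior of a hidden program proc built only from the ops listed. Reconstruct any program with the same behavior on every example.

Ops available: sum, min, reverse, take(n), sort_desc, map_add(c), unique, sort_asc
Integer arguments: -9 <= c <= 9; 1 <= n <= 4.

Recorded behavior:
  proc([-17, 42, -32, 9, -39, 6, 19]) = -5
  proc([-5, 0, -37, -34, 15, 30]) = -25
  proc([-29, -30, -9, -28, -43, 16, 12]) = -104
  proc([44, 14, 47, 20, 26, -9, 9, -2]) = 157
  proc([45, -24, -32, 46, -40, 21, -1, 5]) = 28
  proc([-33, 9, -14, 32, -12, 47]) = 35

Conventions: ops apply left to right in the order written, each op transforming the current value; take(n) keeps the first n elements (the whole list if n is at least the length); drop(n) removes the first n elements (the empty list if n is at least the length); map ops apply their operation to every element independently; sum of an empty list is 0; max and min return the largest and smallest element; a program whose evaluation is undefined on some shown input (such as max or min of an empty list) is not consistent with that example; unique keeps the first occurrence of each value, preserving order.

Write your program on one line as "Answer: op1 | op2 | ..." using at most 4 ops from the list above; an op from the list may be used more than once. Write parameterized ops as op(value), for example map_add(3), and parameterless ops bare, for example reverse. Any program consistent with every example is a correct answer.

map_add(1) | sort_asc | sum

Check, running the answer program on each example:
  [-17, 42, -32, 9, -39, 6, 19] -> [-16, 43, -31, 10, -38, 7, 20] -> [-38, -31, -16, 7, 10, 20, 43] -> -5
  [-5, 0, -37, -34, 15, 30] -> [-4, 1, -36, -33, 16, 31] -> [-36, -33, -4, 1, 16, 31] -> -25
  [-29, -30, -9, -28, -43, 16, 12] -> [-28, -29, -8, -27, -42, 17, 13] -> [-42, -29, -28, -27, -8, 13, 17] -> -104
  [44, 14, 47, 20, 26, -9, 9, -2] -> [45, 15, 48, 21, 27, -8, 10, -1] -> [-8, -1, 10, 15, 21, 27, 45, 48] -> 157
  [45, -24, -32, 46, -40, 21, -1, 5] -> [46, -23, -31, 47, -39, 22, 0, 6] -> [-39, -31, -23, 0, 6, 22, 46, 47] -> 28
  [-33, 9, -14, 32, -12, 47] -> [-32, 10, -13, 33, -11, 48] -> [-32, -13, -11, 10, 33, 48] -> 35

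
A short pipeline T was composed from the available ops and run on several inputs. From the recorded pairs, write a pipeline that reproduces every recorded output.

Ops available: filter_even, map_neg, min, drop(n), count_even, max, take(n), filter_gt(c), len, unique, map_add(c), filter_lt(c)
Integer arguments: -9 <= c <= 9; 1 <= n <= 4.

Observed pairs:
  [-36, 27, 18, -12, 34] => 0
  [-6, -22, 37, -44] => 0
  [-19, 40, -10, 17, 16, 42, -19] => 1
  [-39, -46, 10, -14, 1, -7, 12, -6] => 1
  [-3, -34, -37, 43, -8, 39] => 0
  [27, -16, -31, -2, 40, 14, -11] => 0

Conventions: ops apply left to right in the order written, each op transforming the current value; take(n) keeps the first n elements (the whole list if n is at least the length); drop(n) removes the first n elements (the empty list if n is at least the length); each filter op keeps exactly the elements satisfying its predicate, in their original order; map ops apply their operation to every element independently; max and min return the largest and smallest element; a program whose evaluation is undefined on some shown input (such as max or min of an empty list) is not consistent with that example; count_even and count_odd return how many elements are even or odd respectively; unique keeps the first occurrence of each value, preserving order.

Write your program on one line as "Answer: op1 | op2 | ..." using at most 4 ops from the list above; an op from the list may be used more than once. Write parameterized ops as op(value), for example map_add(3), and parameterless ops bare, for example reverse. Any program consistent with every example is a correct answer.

filter_gt(-3) | filter_gt(5) | take(1) | count_even

Check, running the answer program on each example:
  [-36, 27, 18, -12, 34] -> [27, 18, 34] -> [27, 18, 34] -> [27] -> 0
  [-6, -22, 37, -44] -> [37] -> [37] -> [37] -> 0
  [-19, 40, -10, 17, 16, 42, -19] -> [40, 17, 16, 42] -> [40, 17, 16, 42] -> [40] -> 1
  [-39, -46, 10, -14, 1, -7, 12, -6] -> [10, 1, 12] -> [10, 12] -> [10] -> 1
  [-3, -34, -37, 43, -8, 39] -> [43, 39] -> [43, 39] -> [43] -> 0
  [27, -16, -31, -2, 40, 14, -11] -> [27, -2, 40, 14] -> [27, 40, 14] -> [27] -> 0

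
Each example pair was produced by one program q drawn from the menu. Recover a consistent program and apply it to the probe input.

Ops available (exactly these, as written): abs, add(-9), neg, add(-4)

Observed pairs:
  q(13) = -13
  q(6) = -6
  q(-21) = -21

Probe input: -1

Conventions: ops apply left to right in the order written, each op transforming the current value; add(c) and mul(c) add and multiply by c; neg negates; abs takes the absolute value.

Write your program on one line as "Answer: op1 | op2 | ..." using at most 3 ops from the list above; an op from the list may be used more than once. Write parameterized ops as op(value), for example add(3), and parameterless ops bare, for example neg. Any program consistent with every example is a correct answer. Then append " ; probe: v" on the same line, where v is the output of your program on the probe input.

abs | neg ; probe: -1

Check, running the answer program on each example:
  13 -> 13 -> -13
  6 -> 6 -> -6
  -21 -> 21 -> -21
  probe: -1 -> 1 -> -1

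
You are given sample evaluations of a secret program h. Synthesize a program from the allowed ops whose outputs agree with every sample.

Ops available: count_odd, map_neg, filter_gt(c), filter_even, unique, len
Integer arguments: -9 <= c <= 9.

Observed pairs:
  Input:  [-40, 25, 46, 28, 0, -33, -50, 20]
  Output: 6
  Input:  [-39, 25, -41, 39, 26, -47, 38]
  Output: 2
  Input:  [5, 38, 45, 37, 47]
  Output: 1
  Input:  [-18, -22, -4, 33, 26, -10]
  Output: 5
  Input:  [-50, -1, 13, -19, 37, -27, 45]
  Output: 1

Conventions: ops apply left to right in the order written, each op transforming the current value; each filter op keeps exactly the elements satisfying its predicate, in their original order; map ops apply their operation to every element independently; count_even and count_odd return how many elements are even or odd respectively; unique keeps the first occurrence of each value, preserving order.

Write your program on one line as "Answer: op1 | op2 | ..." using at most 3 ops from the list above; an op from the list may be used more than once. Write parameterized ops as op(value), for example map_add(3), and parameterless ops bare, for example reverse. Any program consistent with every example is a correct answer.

filter_even | len

Check, running the answer program on each example:
  [-40, 25, 46, 28, 0, -33, -50, 20] -> [-40, 46, 28, 0, -50, 20] -> 6
  [-39, 25, -41, 39, 26, -47, 38] -> [26, 38] -> 2
  [5, 38, 45, 37, 47] -> [38] -> 1
  [-18, -22, -4, 33, 26, -10] -> [-18, -22, -4, 26, -10] -> 5
  [-50, -1, 13, -19, 37, -27, 45] -> [-50] -> 1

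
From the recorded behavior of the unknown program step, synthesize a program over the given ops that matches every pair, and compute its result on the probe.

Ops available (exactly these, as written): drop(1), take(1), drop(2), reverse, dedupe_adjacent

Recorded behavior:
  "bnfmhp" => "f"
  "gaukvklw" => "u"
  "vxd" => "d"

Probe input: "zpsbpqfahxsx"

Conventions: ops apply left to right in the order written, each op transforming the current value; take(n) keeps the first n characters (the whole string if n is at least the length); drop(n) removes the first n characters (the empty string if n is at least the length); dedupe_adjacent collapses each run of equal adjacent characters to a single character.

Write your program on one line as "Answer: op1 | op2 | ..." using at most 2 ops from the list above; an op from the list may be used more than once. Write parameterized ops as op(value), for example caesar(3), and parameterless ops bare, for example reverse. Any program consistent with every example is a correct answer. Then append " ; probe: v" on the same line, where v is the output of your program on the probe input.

drop(2) | take(1) ; probe: "s"

Check, running the answer program on each example:
  "bnfmhp" -> "fmhp" -> "f"
  "gaukvklw" -> "ukvklw" -> "u"
  "vxd" -> "d" -> "d"
  probe: "zpsbpqfahxsx" -> "sbpqfahxsx" -> "s"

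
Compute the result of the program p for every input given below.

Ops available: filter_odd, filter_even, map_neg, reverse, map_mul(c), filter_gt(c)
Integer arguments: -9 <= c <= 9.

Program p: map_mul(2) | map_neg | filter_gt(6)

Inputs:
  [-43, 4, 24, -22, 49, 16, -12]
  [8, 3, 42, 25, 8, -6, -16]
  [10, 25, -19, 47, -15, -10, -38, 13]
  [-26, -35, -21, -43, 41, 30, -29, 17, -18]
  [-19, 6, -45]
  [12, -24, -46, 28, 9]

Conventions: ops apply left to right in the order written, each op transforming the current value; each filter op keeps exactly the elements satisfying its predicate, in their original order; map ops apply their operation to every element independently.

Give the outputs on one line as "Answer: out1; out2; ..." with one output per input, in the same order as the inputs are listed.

[86, 44, 24]; [12, 32]; [38, 30, 20, 76]; [52, 70, 42, 86, 58, 36]; [38, 90]; [48, 92]

Execution, op by op:
  [-43, 4, 24, -22, 49, 16, -12] -> [-86, 8, 48, -44, 98, 32, -24] -> [86, -8, -48, 44, -98, -32, 24] -> [86, 44, 24]
  [8, 3, 42, 25, 8, -6, -16] -> [16, 6, 84, 50, 16, -12, -32] -> [-16, -6, -84, -50, -16, 12, 32] -> [12, 32]
  [10, 25, -19, 47, -15, -10, -38, 13] -> [20, 50, -38, 94, -30, -20, -76, 26] -> [-20, -50, 38, -94, 30, 20, 76, -26] -> [38, 30, 20, 76]
  [-26, -35, -21, -43, 41, 30, -29, 17, -18] -> [-52, -70, -42, -86, 82, 60, -58, 34, -36] -> [52, 70, 42, 86, -82, -60, 58, -34, 36] -> [52, 70, 42, 86, 58, 36]
  [-19, 6, -45] -> [-38, 12, -90] -> [38, -12, 90] -> [38, 90]
  [12, -24, -46, 28, 9] -> [24, -48, -92, 56, 18] -> [-24, 48, 92, -56, -18] -> [48, 92]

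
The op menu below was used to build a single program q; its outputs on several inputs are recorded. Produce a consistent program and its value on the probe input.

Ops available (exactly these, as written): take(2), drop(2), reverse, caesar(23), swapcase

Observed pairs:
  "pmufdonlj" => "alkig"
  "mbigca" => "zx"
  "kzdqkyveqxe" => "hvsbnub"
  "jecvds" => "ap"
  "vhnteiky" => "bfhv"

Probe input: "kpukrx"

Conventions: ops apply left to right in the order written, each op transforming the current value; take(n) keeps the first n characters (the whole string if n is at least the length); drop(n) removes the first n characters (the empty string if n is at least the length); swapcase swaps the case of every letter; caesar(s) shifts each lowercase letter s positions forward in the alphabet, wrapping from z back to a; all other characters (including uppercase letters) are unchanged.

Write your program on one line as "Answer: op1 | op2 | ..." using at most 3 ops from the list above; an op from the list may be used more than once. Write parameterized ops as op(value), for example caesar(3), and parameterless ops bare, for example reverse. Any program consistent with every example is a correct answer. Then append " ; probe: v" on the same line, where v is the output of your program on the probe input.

drop(2) | caesar(23) | drop(2) ; probe: "ou"

Check, running the answer program on each example:
  "pmufdonlj" -> "ufdonlj" -> "rcalkig" -> "alkig"
  "mbigca" -> "igca" -> "fdzx" -> "zx"
  "kzdqkyveqxe" -> "dqkyveqxe" -> "anhvsbnub" -> "hvsbnub"
  "jecvds" -> "cvds" -> "zsap" -> "ap"
  "vhnteiky" -> "nteiky" -> "kqbfhv" -> "bfhv"
  probe: "kpukrx" -> "ukrx" -> "rhou" -> "ou"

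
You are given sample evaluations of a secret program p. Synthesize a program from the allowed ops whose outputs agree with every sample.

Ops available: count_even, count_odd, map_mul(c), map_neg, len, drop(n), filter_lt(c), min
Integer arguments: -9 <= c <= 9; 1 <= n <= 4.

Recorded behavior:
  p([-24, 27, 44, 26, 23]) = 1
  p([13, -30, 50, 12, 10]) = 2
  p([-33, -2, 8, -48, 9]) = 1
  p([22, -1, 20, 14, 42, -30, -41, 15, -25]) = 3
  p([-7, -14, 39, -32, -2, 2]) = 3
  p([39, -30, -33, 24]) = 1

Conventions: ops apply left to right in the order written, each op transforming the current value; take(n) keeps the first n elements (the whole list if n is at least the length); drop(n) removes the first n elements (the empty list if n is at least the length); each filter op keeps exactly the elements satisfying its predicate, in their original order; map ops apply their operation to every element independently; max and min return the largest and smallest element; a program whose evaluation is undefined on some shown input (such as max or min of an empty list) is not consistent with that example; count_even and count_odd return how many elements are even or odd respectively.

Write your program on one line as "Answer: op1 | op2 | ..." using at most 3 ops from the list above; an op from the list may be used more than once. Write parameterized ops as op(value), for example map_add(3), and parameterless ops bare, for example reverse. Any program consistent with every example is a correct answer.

drop(3) | count_even

Check, running the answer program on each example:
  [-24, 27, 44, 26, 23] -> [26, 23] -> 1
  [13, -30, 50, 12, 10] -> [12, 10] -> 2
  [-33, -2, 8, -48, 9] -> [-48, 9] -> 1
  [22, -1, 20, 14, 42, -30, -41, 15, -25] -> [14, 42, -30, -41, 15, -25] -> 3
  [-7, -14, 39, -32, -2, 2] -> [-32, -2, 2] -> 3
  [39, -30, -33, 24] -> [24] -> 1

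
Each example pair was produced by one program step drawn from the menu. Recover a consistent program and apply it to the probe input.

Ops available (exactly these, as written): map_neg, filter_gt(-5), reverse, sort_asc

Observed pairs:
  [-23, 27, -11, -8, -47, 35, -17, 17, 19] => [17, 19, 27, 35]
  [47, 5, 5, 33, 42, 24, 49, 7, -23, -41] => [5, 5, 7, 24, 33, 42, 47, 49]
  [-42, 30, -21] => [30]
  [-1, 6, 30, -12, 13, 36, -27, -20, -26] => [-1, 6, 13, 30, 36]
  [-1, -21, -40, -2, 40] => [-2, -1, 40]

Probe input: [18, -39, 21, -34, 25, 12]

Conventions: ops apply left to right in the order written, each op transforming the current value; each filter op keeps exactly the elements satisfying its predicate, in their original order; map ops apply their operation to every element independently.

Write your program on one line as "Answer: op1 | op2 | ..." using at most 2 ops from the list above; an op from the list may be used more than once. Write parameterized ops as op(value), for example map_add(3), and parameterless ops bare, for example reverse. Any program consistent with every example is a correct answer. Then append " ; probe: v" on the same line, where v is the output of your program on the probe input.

sort_asc | filter_gt(-5) ; probe: [12, 18, 21, 25]

Check, running the answer program on each example:
  [-23, 27, -11, -8, -47, 35, -17, 17, 19] -> [-47, -23, -17, -11, -8, 17, 19, 27, 35] -> [17, 19, 27, 35]
  [47, 5, 5, 33, 42, 24, 49, 7, -23, -41] -> [-41, -23, 5, 5, 7, 24, 33, 42, 47, 49] -> [5, 5, 7, 24, 33, 42, 47, 49]
  [-42, 30, -21] -> [-42, -21, 30] -> [30]
  [-1, 6, 30, -12, 13, 36, -27, -20, -26] -> [-27, -26, -20, -12, -1, 6, 13, 30, 36] -> [-1, 6, 13, 30, 36]
  [-1, -21, -40, -2, 40] -> [-40, -21, -2, -1, 40] -> [-2, -1, 40]
  probe: [18, -39, 21, -34, 25, 12] -> [-39, -34, 12, 18, 21, 25] -> [12, 18, 21, 25]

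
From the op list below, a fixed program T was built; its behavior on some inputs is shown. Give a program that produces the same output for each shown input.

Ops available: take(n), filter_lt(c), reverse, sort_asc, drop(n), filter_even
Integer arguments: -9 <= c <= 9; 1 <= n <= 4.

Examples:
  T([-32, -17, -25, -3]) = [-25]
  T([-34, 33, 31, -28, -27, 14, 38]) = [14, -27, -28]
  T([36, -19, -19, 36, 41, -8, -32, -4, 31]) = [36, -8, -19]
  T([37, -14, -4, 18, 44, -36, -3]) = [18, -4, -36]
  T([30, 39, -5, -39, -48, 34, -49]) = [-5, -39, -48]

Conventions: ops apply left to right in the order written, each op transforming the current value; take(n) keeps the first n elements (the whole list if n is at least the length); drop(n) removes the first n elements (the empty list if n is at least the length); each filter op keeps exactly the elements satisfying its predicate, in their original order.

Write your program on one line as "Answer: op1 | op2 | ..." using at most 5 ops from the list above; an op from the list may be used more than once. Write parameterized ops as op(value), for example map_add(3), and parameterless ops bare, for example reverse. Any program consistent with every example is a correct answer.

drop(2) | take(4) | sort_asc | reverse | drop(1)

Check, running the answer program on each example:
  [-32, -17, -25, -3] -> [-25, -3] -> [-25, -3] -> [-25, -3] -> [-3, -25] -> [-25]
  [-34, 33, 31, -28, -27, 14, 38] -> [31, -28, -27, 14, 38] -> [31, -28, -27, 14] -> [-28, -27, 14, 31] -> [31, 14, -27, -28] -> [14, -27, -28]
  [36, -19, -19, 36, 41, -8, -32, -4, 31] -> [-19, 36, 41, -8, -32, -4, 31] -> [-19, 36, 41, -8] -> [-19, -8, 36, 41] -> [41, 36, -8, -19] -> [36, -8, -19]
  [37, -14, -4, 18, 44, -36, -3] -> [-4, 18, 44, -36, -3] -> [-4, 18, 44, -36] -> [-36, -4, 18, 44] -> [44, 18, -4, -36] -> [18, -4, -36]
  [30, 39, -5, -39, -48, 34, -49] -> [-5, -39, -48, 34, -49] -> [-5, -39, -48, 34] -> [-48, -39, -5, 34] -> [34, -5, -39, -48] -> [-5, -39, -48]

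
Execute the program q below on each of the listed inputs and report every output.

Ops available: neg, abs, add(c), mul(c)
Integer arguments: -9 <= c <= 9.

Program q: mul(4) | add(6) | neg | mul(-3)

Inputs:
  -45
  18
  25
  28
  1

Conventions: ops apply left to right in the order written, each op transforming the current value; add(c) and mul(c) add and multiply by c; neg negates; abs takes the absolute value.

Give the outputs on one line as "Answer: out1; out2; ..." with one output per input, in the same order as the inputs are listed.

-522; 234; 318; 354; 30

Execution, op by op:
  -45 -> -180 -> -174 -> 174 -> -522
  18 -> 72 -> 78 -> -78 -> 234
  25 -> 100 -> 106 -> -106 -> 318
  28 -> 112 -> 118 -> -118 -> 354
  1 -> 4 -> 10 -> -10 -> 30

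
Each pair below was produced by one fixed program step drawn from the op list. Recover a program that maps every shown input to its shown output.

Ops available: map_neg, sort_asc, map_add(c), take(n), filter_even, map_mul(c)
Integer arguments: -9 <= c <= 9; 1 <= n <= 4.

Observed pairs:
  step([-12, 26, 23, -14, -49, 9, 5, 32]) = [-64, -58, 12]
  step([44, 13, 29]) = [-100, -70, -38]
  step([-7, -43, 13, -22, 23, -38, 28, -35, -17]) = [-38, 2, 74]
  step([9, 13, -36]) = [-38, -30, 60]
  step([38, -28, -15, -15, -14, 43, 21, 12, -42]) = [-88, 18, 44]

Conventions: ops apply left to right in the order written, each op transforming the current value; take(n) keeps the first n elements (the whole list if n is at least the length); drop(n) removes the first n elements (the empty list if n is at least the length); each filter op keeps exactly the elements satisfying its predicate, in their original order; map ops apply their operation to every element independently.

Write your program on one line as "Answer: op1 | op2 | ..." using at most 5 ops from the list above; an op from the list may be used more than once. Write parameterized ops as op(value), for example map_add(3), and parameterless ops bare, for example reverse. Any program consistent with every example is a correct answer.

map_add(6) | map_neg | take(3) | map_mul(2) | sort_asc

Check, running the answer program on each example:
  [-12, 26, 23, -14, -49, 9, 5, 32] -> [-6, 32, 29, -8, -43, 15, 11, 38] -> [6, -32, -29, 8, 43, -15, -11, -38] -> [6, -32, -29] -> [12, -64, -58] -> [-64, -58, 12]
  [44, 13, 29] -> [50, 19, 35] -> [-50, -19, -35] -> [-50, -19, -35] -> [-100, -38, -70] -> [-100, -70, -38]
  [-7, -43, 13, -22, 23, -38, 28, -35, -17] -> [-1, -37, 19, -16, 29, -32, 34, -29, -11] -> [1, 37, -19, 16, -29, 32, -34, 29, 11] -> [1, 37, -19] -> [2, 74, -38] -> [-38, 2, 74]
  [9, 13, -36] -> [15, 19, -30] -> [-15, -19, 30] -> [-15, -19, 30] -> [-30, -38, 60] -> [-38, -30, 60]
  [38, -28, -15, -15, -14, 43, 21, 12, -42] -> [44, -22, -9, -9, -8, 49, 27, 18, -36] -> [-44, 22, 9, 9, 8, -49, -27, -18, 36] -> [-44, 22, 9] -> [-88, 44, 18] -> [-88, 18, 44]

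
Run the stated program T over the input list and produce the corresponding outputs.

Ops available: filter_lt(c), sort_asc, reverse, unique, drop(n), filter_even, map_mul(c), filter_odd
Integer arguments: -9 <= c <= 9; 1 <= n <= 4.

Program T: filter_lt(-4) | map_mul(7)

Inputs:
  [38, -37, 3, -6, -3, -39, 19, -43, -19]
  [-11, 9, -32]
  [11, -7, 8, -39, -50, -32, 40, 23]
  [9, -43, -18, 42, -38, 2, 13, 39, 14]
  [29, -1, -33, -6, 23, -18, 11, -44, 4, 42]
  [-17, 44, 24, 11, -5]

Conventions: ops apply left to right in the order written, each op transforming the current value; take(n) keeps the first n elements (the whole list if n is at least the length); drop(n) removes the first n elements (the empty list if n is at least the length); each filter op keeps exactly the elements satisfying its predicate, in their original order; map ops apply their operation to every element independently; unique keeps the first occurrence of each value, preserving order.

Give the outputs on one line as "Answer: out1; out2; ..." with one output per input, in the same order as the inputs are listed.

[-259, -42, -273, -301, -133]; [-77, -224]; [-49, -273, -350, -224]; [-301, -126, -266]; [-231, -42, -126, -308]; [-119, -35]

Execution, op by op:
  [38, -37, 3, -6, -3, -39, 19, -43, -19] -> [-37, -6, -39, -43, -19] -> [-259, -42, -273, -301, -133]
  [-11, 9, -32] -> [-11, -32] -> [-77, -224]
  [11, -7, 8, -39, -50, -32, 40, 23] -> [-7, -39, -50, -32] -> [-49, -273, -350, -224]
  [9, -43, -18, 42, -38, 2, 13, 39, 14] -> [-43, -18, -38] -> [-301, -126, -266]
  [29, -1, -33, -6, 23, -18, 11, -44, 4, 42] -> [-33, -6, -18, -44] -> [-231, -42, -126, -308]
  [-17, 44, 24, 11, -5] -> [-17, -5] -> [-119, -35]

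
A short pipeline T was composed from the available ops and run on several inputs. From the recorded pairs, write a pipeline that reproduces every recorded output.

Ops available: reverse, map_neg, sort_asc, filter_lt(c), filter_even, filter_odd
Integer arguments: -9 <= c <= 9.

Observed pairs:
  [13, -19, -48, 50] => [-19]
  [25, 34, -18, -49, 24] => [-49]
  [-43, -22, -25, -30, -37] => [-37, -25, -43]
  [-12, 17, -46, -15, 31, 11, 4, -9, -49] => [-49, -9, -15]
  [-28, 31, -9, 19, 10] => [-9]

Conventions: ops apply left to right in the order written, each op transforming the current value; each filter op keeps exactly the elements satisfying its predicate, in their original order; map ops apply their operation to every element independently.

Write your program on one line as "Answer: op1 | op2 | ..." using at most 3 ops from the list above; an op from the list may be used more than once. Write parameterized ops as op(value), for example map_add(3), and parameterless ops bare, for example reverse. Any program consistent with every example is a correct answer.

reverse | filter_odd | filter_lt(8)

Check, running the answer program on each example:
  [13, -19, -48, 50] -> [50, -48, -19, 13] -> [-19, 13] -> [-19]
  [25, 34, -18, -49, 24] -> [24, -49, -18, 34, 25] -> [-49, 25] -> [-49]
  [-43, -22, -25, -30, -37] -> [-37, -30, -25, -22, -43] -> [-37, -25, -43] -> [-37, -25, -43]
  [-12, 17, -46, -15, 31, 11, 4, -9, -49] -> [-49, -9, 4, 11, 31, -15, -46, 17, -12] -> [-49, -9, 11, 31, -15, 17] -> [-49, -9, -15]
  [-28, 31, -9, 19, 10] -> [10, 19, -9, 31, -28] -> [19, -9, 31] -> [-9]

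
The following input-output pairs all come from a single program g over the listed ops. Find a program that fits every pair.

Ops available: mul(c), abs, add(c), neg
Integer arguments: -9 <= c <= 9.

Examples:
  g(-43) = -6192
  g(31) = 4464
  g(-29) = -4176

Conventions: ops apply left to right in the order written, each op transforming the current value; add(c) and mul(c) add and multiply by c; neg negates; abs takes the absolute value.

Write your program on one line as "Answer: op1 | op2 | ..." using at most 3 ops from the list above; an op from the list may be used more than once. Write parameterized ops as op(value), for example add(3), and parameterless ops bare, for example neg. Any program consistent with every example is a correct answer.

mul(6) | mul(6) | mul(4)

Check, running the answer program on each example:
  -43 -> -258 -> -1548 -> -6192
  31 -> 186 -> 1116 -> 4464
  -29 -> -174 -> -1044 -> -4176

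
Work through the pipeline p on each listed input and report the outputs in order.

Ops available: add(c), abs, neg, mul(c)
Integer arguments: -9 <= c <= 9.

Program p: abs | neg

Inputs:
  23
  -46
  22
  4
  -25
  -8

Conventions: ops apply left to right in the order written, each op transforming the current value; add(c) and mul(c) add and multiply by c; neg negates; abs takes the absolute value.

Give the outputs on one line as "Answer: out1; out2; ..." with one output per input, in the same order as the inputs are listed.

-23; -46; -22; -4; -25; -8

Execution, op by op:
  23 -> 23 -> -23
  -46 -> 46 -> -46
  22 -> 22 -> -22
  4 -> 4 -> -4
  -25 -> 25 -> -25
  -8 -> 8 -> -8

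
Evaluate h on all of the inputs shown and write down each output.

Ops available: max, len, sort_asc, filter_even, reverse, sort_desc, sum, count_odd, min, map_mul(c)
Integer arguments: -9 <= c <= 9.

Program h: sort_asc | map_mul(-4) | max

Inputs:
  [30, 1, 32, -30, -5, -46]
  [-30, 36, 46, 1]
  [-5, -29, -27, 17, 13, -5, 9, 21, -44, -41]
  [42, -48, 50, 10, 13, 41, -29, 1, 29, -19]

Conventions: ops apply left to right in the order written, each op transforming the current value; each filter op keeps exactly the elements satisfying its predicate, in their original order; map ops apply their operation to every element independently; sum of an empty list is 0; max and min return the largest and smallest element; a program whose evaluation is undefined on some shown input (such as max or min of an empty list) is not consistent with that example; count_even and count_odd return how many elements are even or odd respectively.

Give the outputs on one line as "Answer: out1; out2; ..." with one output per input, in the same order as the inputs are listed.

Execution, op by op:
  [30, 1, 32, -30, -5, -46] -> [-46, -30, -5, 1, 30, 32] -> [184, 120, 20, -4, -120, -128] -> 184
  [-30, 36, 46, 1] -> [-30, 1, 36, 46] -> [120, -4, -144, -184] -> 120
  [-5, -29, -27, 17, 13, -5, 9, 21, -44, -41] -> [-44, -41, -29, -27, -5, -5, 9, 13, 17, 21] -> [176, 164, 116, 108, 20, 20, -36, -52, -68, -84] -> 176
  [42, -48, 50, 10, 13, 41, -29, 1, 29, -19] -> [-48, -29, -19, 1, 10, 13, 29, 41, 42, 50] -> [192, 116, 76, -4, -40, -52, -116, -164, -168, -200] -> 192

184; 120; 176; 192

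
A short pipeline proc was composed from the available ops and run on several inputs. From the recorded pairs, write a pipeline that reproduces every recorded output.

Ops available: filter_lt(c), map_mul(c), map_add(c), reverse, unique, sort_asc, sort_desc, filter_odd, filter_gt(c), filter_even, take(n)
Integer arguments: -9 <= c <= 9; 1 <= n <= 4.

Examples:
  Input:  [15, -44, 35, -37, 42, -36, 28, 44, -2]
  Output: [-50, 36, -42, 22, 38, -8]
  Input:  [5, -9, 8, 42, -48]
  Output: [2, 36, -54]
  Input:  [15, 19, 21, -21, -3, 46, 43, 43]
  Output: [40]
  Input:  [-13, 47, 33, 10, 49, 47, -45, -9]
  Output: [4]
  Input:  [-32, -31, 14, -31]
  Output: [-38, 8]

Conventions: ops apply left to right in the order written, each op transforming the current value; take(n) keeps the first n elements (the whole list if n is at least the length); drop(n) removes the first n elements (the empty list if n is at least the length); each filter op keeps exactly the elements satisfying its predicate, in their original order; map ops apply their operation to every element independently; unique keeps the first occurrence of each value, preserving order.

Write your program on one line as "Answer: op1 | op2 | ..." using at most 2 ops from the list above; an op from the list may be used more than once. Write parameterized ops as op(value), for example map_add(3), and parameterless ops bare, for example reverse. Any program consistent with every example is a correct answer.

filter_even | map_add(-6)

Check, running the answer program on each example:
  [15, -44, 35, -37, 42, -36, 28, 44, -2] -> [-44, 42, -36, 28, 44, -2] -> [-50, 36, -42, 22, 38, -8]
  [5, -9, 8, 42, -48] -> [8, 42, -48] -> [2, 36, -54]
  [15, 19, 21, -21, -3, 46, 43, 43] -> [46] -> [40]
  [-13, 47, 33, 10, 49, 47, -45, -9] -> [10] -> [4]
  [-32, -31, 14, -31] -> [-32, 14] -> [-38, 8]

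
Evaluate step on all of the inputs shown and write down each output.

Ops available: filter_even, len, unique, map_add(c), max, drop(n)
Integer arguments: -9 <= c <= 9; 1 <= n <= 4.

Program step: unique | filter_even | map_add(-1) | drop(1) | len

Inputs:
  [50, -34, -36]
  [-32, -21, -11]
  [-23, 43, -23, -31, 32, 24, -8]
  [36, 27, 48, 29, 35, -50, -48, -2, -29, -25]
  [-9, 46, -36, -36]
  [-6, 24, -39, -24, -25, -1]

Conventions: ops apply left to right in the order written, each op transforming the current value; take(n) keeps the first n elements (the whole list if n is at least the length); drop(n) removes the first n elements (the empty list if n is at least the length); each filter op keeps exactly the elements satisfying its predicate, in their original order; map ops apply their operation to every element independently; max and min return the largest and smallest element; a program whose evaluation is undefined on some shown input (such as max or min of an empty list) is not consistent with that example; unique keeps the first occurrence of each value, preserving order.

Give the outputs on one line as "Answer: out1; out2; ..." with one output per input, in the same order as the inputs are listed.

2; 0; 2; 4; 1; 2

Execution, op by op:
  [50, -34, -36] -> [50, -34, -36] -> [50, -34, -36] -> [49, -35, -37] -> [-35, -37] -> 2
  [-32, -21, -11] -> [-32, -21, -11] -> [-32] -> [-33] -> [] -> 0
  [-23, 43, -23, -31, 32, 24, -8] -> [-23, 43, -31, 32, 24, -8] -> [32, 24, -8] -> [31, 23, -9] -> [23, -9] -> 2
  [36, 27, 48, 29, 35, -50, -48, -2, -29, -25] -> [36, 27, 48, 29, 35, -50, -48, -2, -29, -25] -> [36, 48, -50, -48, -2] -> [35, 47, -51, -49, -3] -> [47, -51, -49, -3] -> 4
  [-9, 46, -36, -36] -> [-9, 46, -36] -> [46, -36] -> [45, -37] -> [-37] -> 1
  [-6, 24, -39, -24, -25, -1] -> [-6, 24, -39, -24, -25, -1] -> [-6, 24, -24] -> [-7, 23, -25] -> [23, -25] -> 2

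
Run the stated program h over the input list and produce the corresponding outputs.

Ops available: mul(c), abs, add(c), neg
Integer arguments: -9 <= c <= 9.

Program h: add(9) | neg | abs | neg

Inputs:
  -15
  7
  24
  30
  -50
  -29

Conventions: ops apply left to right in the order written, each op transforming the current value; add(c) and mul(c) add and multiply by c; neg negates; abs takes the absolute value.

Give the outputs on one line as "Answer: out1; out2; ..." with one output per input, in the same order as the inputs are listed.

Execution, op by op:
  -15 -> -6 -> 6 -> 6 -> -6
  7 -> 16 -> -16 -> 16 -> -16
  24 -> 33 -> -33 -> 33 -> -33
  30 -> 39 -> -39 -> 39 -> -39
  -50 -> -41 -> 41 -> 41 -> -41
  -29 -> -20 -> 20 -> 20 -> -20

-6; -16; -33; -39; -41; -20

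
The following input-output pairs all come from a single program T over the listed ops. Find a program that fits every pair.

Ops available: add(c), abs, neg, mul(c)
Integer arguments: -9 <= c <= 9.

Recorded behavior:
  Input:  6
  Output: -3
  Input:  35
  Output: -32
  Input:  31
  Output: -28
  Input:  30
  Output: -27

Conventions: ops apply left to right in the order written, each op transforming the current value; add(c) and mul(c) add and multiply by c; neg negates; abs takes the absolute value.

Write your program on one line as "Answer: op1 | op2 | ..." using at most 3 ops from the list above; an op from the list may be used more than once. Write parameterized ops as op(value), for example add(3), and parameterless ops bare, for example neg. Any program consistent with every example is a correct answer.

add(-3) | neg

Check, running the answer program on each example:
  6 -> 3 -> -3
  35 -> 32 -> -32
  31 -> 28 -> -28
  30 -> 27 -> -27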